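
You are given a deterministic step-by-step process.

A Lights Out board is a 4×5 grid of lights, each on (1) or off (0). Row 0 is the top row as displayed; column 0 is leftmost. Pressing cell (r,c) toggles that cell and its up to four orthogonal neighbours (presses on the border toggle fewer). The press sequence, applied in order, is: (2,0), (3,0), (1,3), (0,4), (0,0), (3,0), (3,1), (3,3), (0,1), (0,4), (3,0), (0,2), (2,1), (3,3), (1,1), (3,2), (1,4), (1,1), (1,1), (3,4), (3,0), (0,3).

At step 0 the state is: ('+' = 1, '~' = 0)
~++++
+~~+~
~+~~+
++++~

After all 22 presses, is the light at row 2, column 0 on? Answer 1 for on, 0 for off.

step 0: ~++++
+~~+~
~+~~+
++++~
step 1: ~++++
~~~+~
+~~~+
~+++~
step 2: ~++++
~~~+~
~~~~+
+~++~
step 3: ~++~+
~~+~+
~~~++
+~++~
step 4: ~+++~
~~+~~
~~~++
+~++~
step 5: +~++~
+~+~~
~~~++
+~++~
step 6: +~++~
+~+~~
+~~++
~+++~
step 7: +~++~
+~+~~
++~++
+~~+~
step 8: +~++~
+~+~~
++~~+
+~+~+
step 9: ~+~+~
+++~~
++~~+
+~+~+
step 10: ~+~~+
+++~+
++~~+
+~+~+
step 11: ~+~~+
+++~+
~+~~+
~++~+
step 12: ~~+++
++~~+
~+~~+
~++~+
step 13: ~~+++
+~~~+
+~+~+
~~+~+
step 14: ~~+++
+~~~+
+~+++
~~~+~
step 15: ~++++
~++~+
+++++
~~~+~
step 16: ~++++
~++~+
++~++
~++~~
step 17: ~+++~
~+++~
++~+~
~++~~
step 18: ~~++~
+~~+~
+~~+~
~++~~
step 19: ~+++~
~+++~
++~+~
~++~~
step 20: ~+++~
~+++~
++~++
~++++
step 21: ~+++~
~+++~
~+~++
+~+++
step 22: ~+~~+
~++~~
~+~++
+~+++

0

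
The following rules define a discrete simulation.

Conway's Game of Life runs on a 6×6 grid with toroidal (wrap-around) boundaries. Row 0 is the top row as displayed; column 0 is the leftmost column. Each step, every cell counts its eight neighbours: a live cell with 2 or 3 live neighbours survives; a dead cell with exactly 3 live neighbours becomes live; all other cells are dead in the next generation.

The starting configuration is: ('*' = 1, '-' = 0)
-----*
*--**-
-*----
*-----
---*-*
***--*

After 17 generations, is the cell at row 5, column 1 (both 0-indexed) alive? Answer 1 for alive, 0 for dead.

[0] -----*
*--**-
-*----
*-----
---*-*
***--*
[1] --**--
*---**
**---*
*-----
--*-**
-**--*
[2] --**--
--***-
-*--*-
----*-
--****
**---*
[3] *----*
-*--*-
--*-**
--*---
-***--
**---*
[4] ----*-
-*-**-
-**-**
----*-
---*--
----**
[5] ------
**----
***--*
--*-**
---*-*
---***
[6] *---**
--*--*
--***-
--*---
*-*---
---*-*
[7] *--*--
***---
-**-*-
--*---
-***--
-*-*--
[8] *--*--
*----*
*-----
------
-*-*--
**-**-
[9] --**--
**---*
*----*
------
**-**-
**-***
[10] ---*--
-**-**
-*---*
-*--*-
-*-*--
------
[11] --***-
-*****
-*-*-*
-*--*-
--*---
--*---
[12] -----*
-*---*
-*---*
**-**-
-***--
-**---
[13] -**---
----**
-*---*
---***
----*-
**-*--
[14] -*****
-**-**
---*--
*--*-*
*-*---
**-*--
[15] ------
-*---*
-*-*--
******
--***-
------
[16] ------
*-*---
---*--
*----*
*-----
---*--
[17] ------
------
**---*
*----*
*----*
------

0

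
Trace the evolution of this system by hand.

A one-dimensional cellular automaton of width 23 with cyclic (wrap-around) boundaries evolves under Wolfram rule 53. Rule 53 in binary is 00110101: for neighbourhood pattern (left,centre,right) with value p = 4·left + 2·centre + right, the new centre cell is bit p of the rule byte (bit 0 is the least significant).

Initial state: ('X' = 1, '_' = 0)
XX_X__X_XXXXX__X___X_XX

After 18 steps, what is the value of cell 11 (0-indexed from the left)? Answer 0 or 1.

0

[0] XX_X__X_XXXXX__X___X_XX
[1] __XXX_XX_____X_XXX_XX__
[2] X____X__XXXX_XX___X__XX
[3] _XXX_XX_____X__XX_XX___
[4] ____X__XXXX_XX___X__XXX
[5] XXX_XX_____X__XX_XX____
[6] ___X__XXXX_XX___X__XXX_
[7] XX_XX_____X__XX_XX____X
[8] __X__XXXX_XX___X__XXX__
[9] X_XX_____X__XX_XX____XX
[10] _X__XXXX_XX___X__XXX___
[11] _XX_____X__XX_XX____XXX
[12] X__XXXX_XX___X__XXX____
[13] XX_____X__XX_XX____XXX_
[14] __XXXX_XX___X__XXX____X
[15] X_____X__XX_XX____XXX_X
[16] _XXXX_XX___X__XXX____X_
[17] _____X__XX_XX____XXX_XX
[18] XXXX_XX___X__XXX____X__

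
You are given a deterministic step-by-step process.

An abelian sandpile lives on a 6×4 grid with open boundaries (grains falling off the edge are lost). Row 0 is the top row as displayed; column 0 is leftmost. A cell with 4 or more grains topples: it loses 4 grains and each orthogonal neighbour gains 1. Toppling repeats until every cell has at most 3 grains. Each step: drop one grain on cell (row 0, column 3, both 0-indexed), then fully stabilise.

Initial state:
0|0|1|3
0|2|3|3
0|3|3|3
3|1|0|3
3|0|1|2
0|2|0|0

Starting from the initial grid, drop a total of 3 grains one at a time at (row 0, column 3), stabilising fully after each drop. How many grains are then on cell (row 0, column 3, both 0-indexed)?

step 0: 0|0|1|3
0|2|3|3
0|3|3|3
3|1|0|3
3|0|1|2
0|2|0|0
step 1: 0|1|3|1
1|0|2|2
1|1|2|2
3|2|2|0
3|0|1|3
0|2|0|0
step 2: 0|1|3|2
1|0|2|2
1|1|2|2
3|2|2|0
3|0|1|3
0|2|0|0
step 3: 0|1|3|3
1|0|2|2
1|1|2|2
3|2|2|0
3|0|1|3
0|2|0|0

3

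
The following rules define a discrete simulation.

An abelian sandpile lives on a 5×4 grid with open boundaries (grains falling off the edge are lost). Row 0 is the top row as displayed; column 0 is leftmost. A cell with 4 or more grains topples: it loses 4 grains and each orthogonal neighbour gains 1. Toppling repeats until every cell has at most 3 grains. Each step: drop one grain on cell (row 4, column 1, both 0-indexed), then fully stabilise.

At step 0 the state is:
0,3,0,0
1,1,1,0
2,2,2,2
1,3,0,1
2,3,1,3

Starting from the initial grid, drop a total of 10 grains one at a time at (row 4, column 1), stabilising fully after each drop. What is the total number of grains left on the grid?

29

gen 0: 0,3,0,0
1,1,1,0
2,2,2,2
1,3,0,1
2,3,1,3
gen 1: 0,3,0,0
1,1,1,0
2,3,2,2
2,0,1,1
3,1,2,3
gen 2: 0,3,0,0
1,1,1,0
2,3,2,2
2,0,1,1
3,2,2,3
gen 3: 0,3,0,0
1,1,1,0
2,3,2,2
2,0,1,1
3,3,2,3
gen 4: 0,3,0,0
1,1,1,0
2,3,2,2
3,1,1,1
0,1,3,3
gen 5: 0,3,0,0
1,1,1,0
2,3,2,2
3,1,1,1
0,2,3,3
gen 6: 0,3,0,0
1,1,1,0
2,3,2,2
3,1,1,1
0,3,3,3
gen 7: 0,3,0,0
1,1,1,0
2,3,2,2
3,2,2,2
1,1,1,0
gen 8: 0,3,0,0
1,1,1,0
2,3,2,2
3,2,2,2
1,2,1,0
gen 9: 0,3,0,0
1,1,1,0
2,3,2,2
3,2,2,2
1,3,1,0
gen 10: 0,3,0,0
1,1,1,0
2,3,2,2
3,3,2,2
2,0,2,0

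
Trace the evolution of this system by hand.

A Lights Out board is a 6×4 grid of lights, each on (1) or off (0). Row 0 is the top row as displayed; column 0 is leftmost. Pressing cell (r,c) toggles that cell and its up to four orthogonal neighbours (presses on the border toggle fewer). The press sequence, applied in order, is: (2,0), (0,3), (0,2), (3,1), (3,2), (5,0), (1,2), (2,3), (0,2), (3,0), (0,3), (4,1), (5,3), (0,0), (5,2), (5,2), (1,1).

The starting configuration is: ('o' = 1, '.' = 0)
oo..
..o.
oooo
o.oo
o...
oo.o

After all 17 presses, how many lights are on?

k=0  oo..
..o.
oooo
o.oo
o...
oo.o
k=1  oo..
o.o.
..oo
..oo
o...
oo.o
k=2  oooo
o.oo
..oo
..oo
o...
oo.o
k=3  o...
o..o
..oo
..oo
o...
oo.o
k=4  o...
o..o
.ooo
oo.o
oo..
oo.o
k=5  o...
o..o
.o.o
o.o.
ooo.
oo.o
k=6  o...
o..o
.o.o
o.o.
.oo.
...o
k=7  o.o.
ooo.
.ooo
o.o.
.oo.
...o
k=8  o.o.
oooo
.o..
o.oo
.oo.
...o
k=9  oo.o
oo.o
.o..
o.oo
.oo.
...o
k=10  oo.o
oo.o
oo..
.ooo
ooo.
...o
k=11  ooo.
oo..
oo..
.ooo
ooo.
...o
k=12  ooo.
oo..
oo..
..oo
....
.o.o
k=13  ooo.
oo..
oo..
..oo
...o
.oo.
k=14  ..o.
.o..
oo..
..oo
...o
.oo.
k=15  ..o.
.o..
oo..
..oo
..oo
...o
k=16  ..o.
.o..
oo..
..oo
...o
.oo.
k=17  .oo.
o.o.
o...
..oo
...o
.oo.

10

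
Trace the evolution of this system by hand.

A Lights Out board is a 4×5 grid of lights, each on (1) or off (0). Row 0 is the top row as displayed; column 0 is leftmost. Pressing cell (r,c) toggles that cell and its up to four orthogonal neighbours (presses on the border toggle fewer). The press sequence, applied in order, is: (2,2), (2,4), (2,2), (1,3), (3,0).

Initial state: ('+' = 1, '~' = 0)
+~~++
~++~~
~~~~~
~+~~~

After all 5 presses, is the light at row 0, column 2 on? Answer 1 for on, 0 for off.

step 0: +~~++
~++~~
~~~~~
~+~~~
step 1: +~~++
~+~~~
~+++~
~++~~
step 2: +~~++
~+~~+
~++~+
~++~+
step 3: +~~++
~++~+
~~~++
~+~~+
step 4: +~~~+
~+~+~
~~~~+
~+~~+
step 5: +~~~+
~+~+~
+~~~+
+~~~+

0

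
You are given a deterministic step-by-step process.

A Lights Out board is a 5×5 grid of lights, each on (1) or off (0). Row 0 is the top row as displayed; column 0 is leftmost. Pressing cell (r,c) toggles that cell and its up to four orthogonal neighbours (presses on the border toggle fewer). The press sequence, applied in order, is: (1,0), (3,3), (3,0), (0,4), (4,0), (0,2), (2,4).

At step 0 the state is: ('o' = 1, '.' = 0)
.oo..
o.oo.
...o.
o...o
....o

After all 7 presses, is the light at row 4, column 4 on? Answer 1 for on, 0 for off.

1

step 0: .oo..
o.oo.
...o.
o...o
....o
step 1: ooo..
.ooo.
o..o.
o...o
....o
step 2: ooo..
.ooo.
o....
o.oo.
...oo
step 3: ooo..
.ooo.
.....
.ooo.
o..oo
step 4: ooooo
.oooo
.....
.ooo.
o..oo
step 5: ooooo
.oooo
.....
oooo.
.o.oo
step 6: o...o
.o.oo
.....
oooo.
.o.oo
step 7: o...o
.o.o.
...oo
ooooo
.o.oo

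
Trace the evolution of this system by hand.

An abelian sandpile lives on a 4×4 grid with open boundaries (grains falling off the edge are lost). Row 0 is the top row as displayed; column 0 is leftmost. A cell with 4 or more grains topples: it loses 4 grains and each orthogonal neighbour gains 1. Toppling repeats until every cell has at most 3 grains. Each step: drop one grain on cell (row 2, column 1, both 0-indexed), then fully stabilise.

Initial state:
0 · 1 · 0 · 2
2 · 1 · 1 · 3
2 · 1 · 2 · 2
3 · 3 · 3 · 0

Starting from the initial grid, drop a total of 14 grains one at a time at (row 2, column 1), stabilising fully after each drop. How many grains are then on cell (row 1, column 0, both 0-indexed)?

2

gen 0: 0 · 1 · 0 · 2
2 · 1 · 1 · 3
2 · 1 · 2 · 2
3 · 3 · 3 · 0
gen 1: 0 · 1 · 0 · 2
2 · 1 · 1 · 3
2 · 2 · 2 · 2
3 · 3 · 3 · 0
gen 2: 0 · 1 · 0 · 2
2 · 1 · 1 · 3
2 · 3 · 2 · 2
3 · 3 · 3 · 0
gen 3: 0 · 1 · 0 · 2
3 · 2 · 2 · 3
0 · 3 · 0 · 3
1 · 2 · 1 · 1
gen 4: 0 · 1 · 0 · 2
3 · 3 · 2 · 3
1 · 0 · 1 · 3
1 · 3 · 1 · 1
gen 5: 0 · 1 · 0 · 2
3 · 3 · 2 · 3
1 · 1 · 1 · 3
1 · 3 · 1 · 1
gen 6: 0 · 1 · 0 · 2
3 · 3 · 2 · 3
1 · 2 · 1 · 3
1 · 3 · 1 · 1
gen 7: 0 · 1 · 0 · 2
3 · 3 · 2 · 3
1 · 3 · 1 · 3
1 · 3 · 1 · 1
gen 8: 1 · 2 · 0 · 2
0 · 1 · 3 · 3
3 · 2 · 2 · 3
2 · 0 · 2 · 1
gen 9: 1 · 2 · 0 · 2
0 · 1 · 3 · 3
3 · 3 · 2 · 3
2 · 0 · 2 · 1
gen 10: 1 · 2 · 0 · 2
1 · 2 · 3 · 3
0 · 1 · 3 · 3
3 · 1 · 2 · 1
gen 11: 1 · 2 · 0 · 2
1 · 2 · 3 · 3
0 · 2 · 3 · 3
3 · 1 · 2 · 1
gen 12: 1 · 2 · 0 · 2
1 · 2 · 3 · 3
0 · 3 · 3 · 3
3 · 1 · 2 · 1
gen 13: 1 · 3 · 1 · 3
2 · 0 · 2 · 1
1 · 2 · 2 · 1
3 · 2 · 3 · 2
gen 14: 1 · 3 · 1 · 3
2 · 0 · 2 · 1
1 · 3 · 2 · 1
3 · 2 · 3 · 2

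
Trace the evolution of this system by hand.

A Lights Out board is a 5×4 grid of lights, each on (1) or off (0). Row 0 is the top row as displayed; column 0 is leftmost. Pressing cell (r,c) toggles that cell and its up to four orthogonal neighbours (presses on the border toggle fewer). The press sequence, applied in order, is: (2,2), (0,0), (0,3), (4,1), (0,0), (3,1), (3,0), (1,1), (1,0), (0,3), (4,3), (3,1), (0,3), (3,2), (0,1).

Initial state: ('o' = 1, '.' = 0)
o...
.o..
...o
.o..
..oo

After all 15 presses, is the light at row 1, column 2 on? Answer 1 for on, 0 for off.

t=0: o...
.o..
...o
.o..
..oo
t=1: o...
.oo.
.oo.
.oo.
..oo
t=2: .o..
ooo.
.oo.
.oo.
..oo
t=3: .ooo
oooo
.oo.
.oo.
..oo
t=4: .ooo
oooo
.oo.
..o.
oo.o
t=5: o.oo
.ooo
.oo.
..o.
oo.o
t=6: o.oo
.ooo
..o.
oo..
o..o
t=7: o.oo
.ooo
o.o.
....
...o
t=8: oooo
o..o
ooo.
....
...o
t=9: .ooo
.o.o
.oo.
....
...o
t=10: .o..
.o..
.oo.
....
...o
t=11: .o..
.o..
.oo.
...o
..o.
t=12: .o..
.o..
..o.
oooo
.oo.
t=13: .ooo
.o.o
..o.
oooo
.oo.
t=14: .ooo
.o.o
....
o...
.o..
t=15: o..o
...o
....
o...
.o..

0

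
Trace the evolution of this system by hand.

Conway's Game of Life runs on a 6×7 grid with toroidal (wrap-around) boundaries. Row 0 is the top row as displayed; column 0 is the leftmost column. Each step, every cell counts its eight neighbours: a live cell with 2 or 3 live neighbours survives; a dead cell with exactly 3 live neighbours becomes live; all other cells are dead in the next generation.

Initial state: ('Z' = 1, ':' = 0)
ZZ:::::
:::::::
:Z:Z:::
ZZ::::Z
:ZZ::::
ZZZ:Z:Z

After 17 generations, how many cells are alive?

k=0  ZZ:::::
:::::::
:Z:Z:::
ZZ::::Z
:ZZ::::
ZZZ:Z:Z
k=1  ::Z:::Z
ZZZ::::
:ZZ::::
:::::::
:::Z:Z:
:::Z::Z
k=2  ::ZZ::Z
Z::Z:::
Z:Z::::
::Z::::
::::Z::
::ZZZZZ
k=3  ZZ::::Z
Z::Z::Z
::ZZ:::
:Z:Z:::
::Z:Z::
::Z:::Z
k=4  :ZZ::Z:
:::Z::Z
ZZ:ZZ::
:Z::Z::
:ZZ::::
::ZZ:ZZ
k=5  ZZ:::Z:
:::Z:ZZ
ZZ:ZZZ:
::::Z::
ZZ::ZZ:
Z::ZZZZ
k=6  :ZZZ:::
:::Z:::
Z:ZZ:::
::Z::::
ZZ:::::
::ZZ:::
k=7  :Z::Z::
::::Z::
:ZZZ:::
Z:ZZ:::
:Z:Z:::
Z::Z:::
k=8  :::ZZ::
:Z::Z::
:Z::Z::
Z:::Z::
ZZ:ZZ::
ZZ:ZZ::
k=9  ZZ:::Z:
::Z:ZZ:
ZZ:ZZZ:
Z:Z:ZZ:
:::::ZZ
ZZ:::Z:
k=10  Z:Z::Z:
::Z::::
Z::::::
Z:Z::::
:::::::
:Z::ZZ:
k=11  ::ZZZZZ
::::::Z
:::::::
:Z:::::
:Z:::::
:Z::ZZZ
k=12  ::ZZ:::
:::ZZ:Z
:::::::
:::::::
:ZZ::Z:
:Z::::Z
k=13  Z:ZZZZ:
::ZZZ::
:::::::
:::::::
ZZZ::::
ZZ:Z:::
k=14  Z::::ZZ
:ZZ::Z:
:::Z:::
:Z:::::
Z:Z::::
:::::::
k=15  ZZ:::ZZ
ZZZ:ZZ:
:Z:::::
:ZZ::::
:Z:::::
ZZ:::::
k=16  ::::ZZ:
::Z:ZZ:
:::Z:::
ZZZ::::
:::::::
::Z::::
k=17  ::::ZZ:
:::::Z:
:::ZZ::
:ZZ::::
::Z::::
:::::::

8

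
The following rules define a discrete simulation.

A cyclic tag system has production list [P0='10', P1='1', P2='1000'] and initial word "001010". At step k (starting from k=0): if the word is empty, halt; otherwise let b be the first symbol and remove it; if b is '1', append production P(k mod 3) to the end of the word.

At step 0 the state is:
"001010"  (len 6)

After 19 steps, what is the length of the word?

6

k=0  "001010"  (len 6)
k=1  "01010"  (len 5)
k=2  "1010"  (len 4)
k=3  "0101000"  (len 7)
k=4  "101000"  (len 6)
k=5  "010001"  (len 6)
k=6  "10001"  (len 5)
k=7  "000110"  (len 6)
k=8  "00110"  (len 5)
k=9  "0110"  (len 4)
k=10  "110"  (len 3)
k=11  "101"  (len 3)
k=12  "011000"  (len 6)
k=13  "11000"  (len 5)
k=14  "10001"  (len 5)
k=15  "00011000"  (len 8)
k=16  "0011000"  (len 7)
k=17  "011000"  (len 6)
k=18  "11000"  (len 5)
k=19  "100010"  (len 6)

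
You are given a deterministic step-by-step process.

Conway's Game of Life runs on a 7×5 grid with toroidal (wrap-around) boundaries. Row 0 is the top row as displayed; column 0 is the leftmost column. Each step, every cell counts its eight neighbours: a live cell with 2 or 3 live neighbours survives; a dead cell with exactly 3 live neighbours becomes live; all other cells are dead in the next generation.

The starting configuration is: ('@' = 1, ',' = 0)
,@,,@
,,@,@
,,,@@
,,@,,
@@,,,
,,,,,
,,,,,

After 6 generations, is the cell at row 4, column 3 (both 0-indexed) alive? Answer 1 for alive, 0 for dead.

1

gen 0: ,@,,@
,,@,@
,,,@@
,,@,,
@@,,,
,,,,,
,,,,,
gen 1: @,,@,
,,@,@
,,@,@
@@@@@
,@,,,
,,,,,
,,,,,
gen 2: ,,,@@
@@@,@
,,,,,
,,,,@
,@,@@
,,,,,
,,,,,
gen 3: ,@@@@
@@@,@
,@,@@
@,,@@
@,,@@
,,,,,
,,,,,
gen 4: ,,,,@
,,,,,
,,,,,
,@,,,
@,,@,
,,,,@
,,@@,
gen 5: ,,,@,
,,,,,
,,,,,
,,,,,
@,,,@
,,@,@
,,,@@
gen 6: ,,,@@
,,,,,
,,,,,
,,,,,
@,,@@
,,,,,
,,@,@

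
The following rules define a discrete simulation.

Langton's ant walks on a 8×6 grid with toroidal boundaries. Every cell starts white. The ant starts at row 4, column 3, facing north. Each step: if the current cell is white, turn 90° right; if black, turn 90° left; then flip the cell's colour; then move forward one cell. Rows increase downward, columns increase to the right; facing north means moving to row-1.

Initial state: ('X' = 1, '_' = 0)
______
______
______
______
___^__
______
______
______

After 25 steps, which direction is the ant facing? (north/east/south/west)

east

step 0: ______
______
______
______
___^__
______
______
______
step 1: ______
______
______
______
___X>_
______
______
______
step 2: ______
______
______
______
___XX_
____v_
______
______
step 3: ______
______
______
______
___XX_
___<X_
______
______
step 4: ______
______
______
______
___^X_
___XX_
______
______
step 5: ______
______
______
______
__<_X_
___XX_
______
______
step 6: ______
______
______
__^___
__X_X_
___XX_
______
______
step 7: ______
______
______
__X>__
__X_X_
___XX_
______
______
step 8: ______
______
______
__XX__
__XvX_
___XX_
______
______
step 9: ______
______
______
__XX__
__<XX_
___XX_
______
______
step 10: ______
______
______
__XX__
___XX_
__vXX_
______
______
step 11: ______
______
______
__XX__
___XX_
_<XXX_
______
______
step 12: ______
______
______
__XX__
_^_XX_
_XXXX_
______
______
step 13: ______
______
______
__XX__
_X>XX_
_XXXX_
______
______
step 14: ______
______
______
__XX__
_XXXX_
_XvXX_
______
______
step 15: ______
______
______
__XX__
_XXXX_
_X_>X_
______
______
step 16: ______
______
______
__XX__
_XX^X_
_X__X_
______
______
step 17: ______
______
______
__XX__
_X<_X_
_X__X_
______
______
step 18: ______
______
______
__XX__
_X__X_
_Xv_X_
______
______
step 19: ______
______
______
__XX__
_X__X_
_<X_X_
______
______
step 20: ______
______
______
__XX__
_X__X_
__X_X_
_v____
______
step 21: ______
______
______
__XX__
_X__X_
__X_X_
<X____
______
step 22: ______
______
______
__XX__
_X__X_
^_X_X_
XX____
______
step 23: ______
______
______
__XX__
_X__X_
X>X_X_
XX____
______
step 24: ______
______
______
__XX__
_X__X_
XXX_X_
Xv____
______
step 25: ______
______
______
__XX__
_X__X_
XXX_X_
X_>___
______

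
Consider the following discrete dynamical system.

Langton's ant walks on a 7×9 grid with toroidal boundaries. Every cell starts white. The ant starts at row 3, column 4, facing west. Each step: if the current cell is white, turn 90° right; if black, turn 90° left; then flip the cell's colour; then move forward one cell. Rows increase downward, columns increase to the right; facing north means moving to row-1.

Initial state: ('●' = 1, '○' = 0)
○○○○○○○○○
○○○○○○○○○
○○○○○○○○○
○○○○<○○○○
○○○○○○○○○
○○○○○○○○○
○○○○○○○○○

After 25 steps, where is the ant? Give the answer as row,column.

gen 0: ○○○○○○○○○
○○○○○○○○○
○○○○○○○○○
○○○○<○○○○
○○○○○○○○○
○○○○○○○○○
○○○○○○○○○
gen 1: ○○○○○○○○○
○○○○○○○○○
○○○○^○○○○
○○○○●○○○○
○○○○○○○○○
○○○○○○○○○
○○○○○○○○○
gen 2: ○○○○○○○○○
○○○○○○○○○
○○○○●>○○○
○○○○●○○○○
○○○○○○○○○
○○○○○○○○○
○○○○○○○○○
gen 3: ○○○○○○○○○
○○○○○○○○○
○○○○●●○○○
○○○○●v○○○
○○○○○○○○○
○○○○○○○○○
○○○○○○○○○
gen 4: ○○○○○○○○○
○○○○○○○○○
○○○○●●○○○
○○○○<●○○○
○○○○○○○○○
○○○○○○○○○
○○○○○○○○○
gen 5: ○○○○○○○○○
○○○○○○○○○
○○○○●●○○○
○○○○○●○○○
○○○○v○○○○
○○○○○○○○○
○○○○○○○○○
gen 6: ○○○○○○○○○
○○○○○○○○○
○○○○●●○○○
○○○○○●○○○
○○○<●○○○○
○○○○○○○○○
○○○○○○○○○
gen 7: ○○○○○○○○○
○○○○○○○○○
○○○○●●○○○
○○○^○●○○○
○○○●●○○○○
○○○○○○○○○
○○○○○○○○○
gen 8: ○○○○○○○○○
○○○○○○○○○
○○○○●●○○○
○○○●>●○○○
○○○●●○○○○
○○○○○○○○○
○○○○○○○○○
gen 9: ○○○○○○○○○
○○○○○○○○○
○○○○●●○○○
○○○●●●○○○
○○○●v○○○○
○○○○○○○○○
○○○○○○○○○
gen 10: ○○○○○○○○○
○○○○○○○○○
○○○○●●○○○
○○○●●●○○○
○○○●○>○○○
○○○○○○○○○
○○○○○○○○○
gen 11: ○○○○○○○○○
○○○○○○○○○
○○○○●●○○○
○○○●●●○○○
○○○●○●○○○
○○○○○v○○○
○○○○○○○○○
gen 12: ○○○○○○○○○
○○○○○○○○○
○○○○●●○○○
○○○●●●○○○
○○○●○●○○○
○○○○<●○○○
○○○○○○○○○
gen 13: ○○○○○○○○○
○○○○○○○○○
○○○○●●○○○
○○○●●●○○○
○○○●^●○○○
○○○○●●○○○
○○○○○○○○○
gen 14: ○○○○○○○○○
○○○○○○○○○
○○○○●●○○○
○○○●●●○○○
○○○●●>○○○
○○○○●●○○○
○○○○○○○○○
gen 15: ○○○○○○○○○
○○○○○○○○○
○○○○●●○○○
○○○●●^○○○
○○○●●○○○○
○○○○●●○○○
○○○○○○○○○
gen 16: ○○○○○○○○○
○○○○○○○○○
○○○○●●○○○
○○○●<○○○○
○○○●●○○○○
○○○○●●○○○
○○○○○○○○○
gen 17: ○○○○○○○○○
○○○○○○○○○
○○○○●●○○○
○○○●○○○○○
○○○●v○○○○
○○○○●●○○○
○○○○○○○○○
gen 18: ○○○○○○○○○
○○○○○○○○○
○○○○●●○○○
○○○●○○○○○
○○○●○>○○○
○○○○●●○○○
○○○○○○○○○
gen 19: ○○○○○○○○○
○○○○○○○○○
○○○○●●○○○
○○○●○○○○○
○○○●○●○○○
○○○○●v○○○
○○○○○○○○○
gen 20: ○○○○○○○○○
○○○○○○○○○
○○○○●●○○○
○○○●○○○○○
○○○●○●○○○
○○○○●○>○○
○○○○○○○○○
gen 21: ○○○○○○○○○
○○○○○○○○○
○○○○●●○○○
○○○●○○○○○
○○○●○●○○○
○○○○●○●○○
○○○○○○v○○
gen 22: ○○○○○○○○○
○○○○○○○○○
○○○○●●○○○
○○○●○○○○○
○○○●○●○○○
○○○○●○●○○
○○○○○<●○○
gen 23: ○○○○○○○○○
○○○○○○○○○
○○○○●●○○○
○○○●○○○○○
○○○●○●○○○
○○○○●^●○○
○○○○○●●○○
gen 24: ○○○○○○○○○
○○○○○○○○○
○○○○●●○○○
○○○●○○○○○
○○○●○●○○○
○○○○●●>○○
○○○○○●●○○
gen 25: ○○○○○○○○○
○○○○○○○○○
○○○○●●○○○
○○○●○○○○○
○○○●○●^○○
○○○○●●○○○
○○○○○●●○○

4,6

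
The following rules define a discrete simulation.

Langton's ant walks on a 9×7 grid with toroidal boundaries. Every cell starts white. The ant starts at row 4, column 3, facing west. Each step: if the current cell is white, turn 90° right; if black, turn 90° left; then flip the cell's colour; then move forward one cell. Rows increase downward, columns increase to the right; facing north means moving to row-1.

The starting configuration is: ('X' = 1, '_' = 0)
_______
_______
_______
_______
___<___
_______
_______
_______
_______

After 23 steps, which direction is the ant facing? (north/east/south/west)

north

[0] _______
_______
_______
_______
___<___
_______
_______
_______
_______
[1] _______
_______
_______
___^___
___X___
_______
_______
_______
_______
[2] _______
_______
_______
___X>__
___X___
_______
_______
_______
_______
[3] _______
_______
_______
___XX__
___Xv__
_______
_______
_______
_______
[4] _______
_______
_______
___XX__
___<X__
_______
_______
_______
_______
[5] _______
_______
_______
___XX__
____X__
___v___
_______
_______
_______
[6] _______
_______
_______
___XX__
____X__
__<X___
_______
_______
_______
[7] _______
_______
_______
___XX__
__^_X__
__XX___
_______
_______
_______
[8] _______
_______
_______
___XX__
__X>X__
__XX___
_______
_______
_______
[9] _______
_______
_______
___XX__
__XXX__
__Xv___
_______
_______
_______
[10] _______
_______
_______
___XX__
__XXX__
__X_>__
_______
_______
_______
[11] _______
_______
_______
___XX__
__XXX__
__X_X__
____v__
_______
_______
[12] _______
_______
_______
___XX__
__XXX__
__X_X__
___<X__
_______
_______
[13] _______
_______
_______
___XX__
__XXX__
__X^X__
___XX__
_______
_______
[14] _______
_______
_______
___XX__
__XXX__
__XX>__
___XX__
_______
_______
[15] _______
_______
_______
___XX__
__XX^__
__XX___
___XX__
_______
_______
[16] _______
_______
_______
___XX__
__X<___
__XX___
___XX__
_______
_______
[17] _______
_______
_______
___XX__
__X____
__Xv___
___XX__
_______
_______
[18] _______
_______
_______
___XX__
__X____
__X_>__
___XX__
_______
_______
[19] _______
_______
_______
___XX__
__X____
__X_X__
___Xv__
_______
_______
[20] _______
_______
_______
___XX__
__X____
__X_X__
___X_>_
_______
_______
[21] _______
_______
_______
___XX__
__X____
__X_X__
___X_X_
_____v_
_______
[22] _______
_______
_______
___XX__
__X____
__X_X__
___X_X_
____<X_
_______
[23] _______
_______
_______
___XX__
__X____
__X_X__
___X^X_
____XX_
_______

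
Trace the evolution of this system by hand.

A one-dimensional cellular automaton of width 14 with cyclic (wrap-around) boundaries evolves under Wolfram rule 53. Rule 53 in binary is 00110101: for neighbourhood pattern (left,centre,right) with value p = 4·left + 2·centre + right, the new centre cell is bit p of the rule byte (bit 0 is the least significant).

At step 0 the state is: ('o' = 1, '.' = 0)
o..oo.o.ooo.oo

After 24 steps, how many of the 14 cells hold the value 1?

k=0  o..oo.o.ooo.oo
k=1  .o...ooo...o..
k=2  .ooo....oo.ooo
k=3  o...ooo...o...
k=4  ooo....oo.ooo.
k=5  ...ooo...o...o
k=6  oo....oo.ooo.o
k=7  ..ooo...o...o.
k=8  o....oo.ooo.oo
k=9  .ooo...o...o..
k=10  ....oo.ooo.ooo
k=11  ooo...o...o...
k=12  ...oo.ooo.ooo.
k=13  oo...o...o...o
k=14  ..oo.ooo.ooo..
k=15  o...o...o...oo
k=16  .oo.ooo.ooo...
k=17  ...o...o...ooo
k=18  oo.ooo.ooo....
k=19  ..o...o...ooo.
k=20  o.ooo.ooo....o
k=21  .o...o...ooo..
k=22  .ooo.ooo....oo
k=23  o...o...ooo...
k=24  ooo.ooo....oo.

8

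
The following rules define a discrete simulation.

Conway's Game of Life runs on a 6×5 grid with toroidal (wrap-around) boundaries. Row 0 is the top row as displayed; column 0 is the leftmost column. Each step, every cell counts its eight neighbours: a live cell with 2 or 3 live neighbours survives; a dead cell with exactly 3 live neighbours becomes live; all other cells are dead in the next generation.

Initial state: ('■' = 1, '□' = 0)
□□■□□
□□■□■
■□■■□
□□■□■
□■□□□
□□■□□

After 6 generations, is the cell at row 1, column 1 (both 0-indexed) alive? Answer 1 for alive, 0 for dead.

0

t=0: □□■□□
□□■□■
■□■■□
□□■□■
□■□□□
□□■□□
t=1: □■■□□
□□■□■
■□■□□
■□■□■
□■■■□
□■■□□
t=2: ■□□□□
■□■□□
■□■□□
■□□□■
□□□□■
■□□□□
t=3: ■□□□■
■□□□■
■□□■□
■■□■■
□□□□■
■□□□■
t=4: □■□■□
□■□■□
□□■■□
□■■■□
□■□□□
□□□■□
t=5: □□□■■
□■□■■
□□□□■
□■□■□
□■□■□
□□□□□
t=6: ■□■■■
□□■□□
□□□□■
■□□■■
□□□□□
□□■■■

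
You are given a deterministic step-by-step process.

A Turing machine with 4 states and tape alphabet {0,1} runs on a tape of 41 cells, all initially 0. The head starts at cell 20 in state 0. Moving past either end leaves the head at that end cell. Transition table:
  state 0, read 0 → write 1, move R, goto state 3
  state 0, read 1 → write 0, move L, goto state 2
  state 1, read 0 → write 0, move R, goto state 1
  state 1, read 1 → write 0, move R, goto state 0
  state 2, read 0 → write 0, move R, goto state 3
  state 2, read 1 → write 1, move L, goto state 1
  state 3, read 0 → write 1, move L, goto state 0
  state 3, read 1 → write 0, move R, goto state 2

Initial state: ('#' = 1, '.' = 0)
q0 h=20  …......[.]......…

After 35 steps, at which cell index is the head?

0) q0 h=20  …......[.]......…
1) q3 h=21  ….....#[.]......…
2) q0 h=20  …......[#]#.....…
3) q2 h=19  …......[.].#....…
4) q3 h=20  …......[.]#.....…
5) q0 h=19  …......[.]##....…
6) q3 h=20  ….....#[#]#.....…
7) q2 h=21  …....#.[#]......…
8) q1 h=20  ….....#[.]#.....…
9) q1 h=21  …....#.[#]......…
10) q0 h=22  …...#..[.]......…
11) q3 h=23  …..#..#[.]......…
12) q0 h=22  …...#..[#]#.....…
13) q2 h=21  …....#.[.].#....…
14) q3 h=22  …...#..[.]#.....…
15) q0 h=21  …....#.[.]##....…
16) q3 h=22  …...#.#[#]#.....…
17) q2 h=23  …..#.#.[#]......…
18) q1 h=22  …...#.#[.]#.....…
19) q1 h=23  …..#.#.[#]......…
20) q0 h=24  ….#.#..[.]......…
21) q3 h=25  …#.#..#[.]......…
22) q0 h=24  ….#.#..[#]#.....…
23) q2 h=23  …..#.#.[.].#....…
24) q3 h=24  ….#.#..[.]#.....…
25) q0 h=23  …..#.#.[.]##....…
26) q3 h=24  ….#.#.#[#]#.....…
27) q2 h=25  …#.#.#.[#]......…
28) q1 h=24  ….#.#.#[.]#.....…
29) q1 h=25  …#.#.#.[#]......…
30) q0 h=26  ….#.#..[.]......…
31) q3 h=27  …#.#..#[.]......…
32) q0 h=26  ….#.#..[#]#.....…
33) q2 h=25  …#.#.#.[.].#....…
34) q3 h=26  ….#.#..[.]#.....…
35) q0 h=25  …#.#.#.[.]##....…

25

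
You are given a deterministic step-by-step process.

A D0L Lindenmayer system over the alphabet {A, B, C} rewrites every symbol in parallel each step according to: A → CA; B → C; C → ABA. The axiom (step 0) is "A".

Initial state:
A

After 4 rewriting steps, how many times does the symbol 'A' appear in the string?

13

t=0: A
t=1: CA
t=2: ABACA
t=3: CACCAABACA
t=4: ABACAABAABACACACCAABACA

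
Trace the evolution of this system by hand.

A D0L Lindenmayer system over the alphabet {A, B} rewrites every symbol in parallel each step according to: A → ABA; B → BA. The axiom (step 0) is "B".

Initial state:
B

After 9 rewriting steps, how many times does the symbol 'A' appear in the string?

step 0: B
step 1: BA
step 2: BAABA
step 3: BAABAABABAABA
step 4: BAABAABABAABAABABAABABAABAABABAABA
step 5: BAABAABABAABAABABAABABAABAABABAABAABABAABABAABAABABAABABAABAABABAABAABABAABABAABAABABAABA
step 6: BAABAABABAABAABABAABABAABAABABAABAABABAABABAABAABABAABABAA…ABAABABAABABAABAABABAABABAABAABABAABAABABAABABAABAABABAABA  (len 233)
step 7: BAABAABABAABAABABAABABAABAABABAABAABABAABABAABAABABAABABAA…ABAABABAABABAABAABABAABABAABAABABAABAABABAABABAABAABABAABA  (len 610)
step 8: BAABAABABAABAABABAABABAABAABABAABAABABAABABAABAABABAABABAA…ABAABABAABABAABAABABAABABAABAABABAABAABABAABABAABAABABAABA  (len 1597)
step 9: BAABAABABAABAABABAABABAABAABABAABAABABAABABAABAABABAABABAA…ABAABABAABABAABAABABAABABAABAABABAABAABABAABABAABAABABAABA  (len 4181)

2584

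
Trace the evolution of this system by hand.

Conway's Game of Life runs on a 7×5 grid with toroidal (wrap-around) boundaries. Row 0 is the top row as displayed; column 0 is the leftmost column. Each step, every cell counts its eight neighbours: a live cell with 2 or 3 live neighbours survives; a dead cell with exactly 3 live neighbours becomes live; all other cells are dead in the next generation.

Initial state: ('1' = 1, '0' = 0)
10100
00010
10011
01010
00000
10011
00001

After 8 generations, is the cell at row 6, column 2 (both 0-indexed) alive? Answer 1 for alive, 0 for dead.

gen 0: 10100
00010
10011
01010
00000
10011
00001
gen 1: 00011
11110
10010
10110
10110
10011
01000
gen 2: 00011
11000
10000
10000
10000
10010
00100
gen 3: 11111
11000
10001
11001
11000
01001
00100
gen 4: 00011
00000
00000
00000
00100
01100
00000
gen 5: 00000
00000
00000
00000
01100
01100
00110
gen 6: 00000
00000
00000
00000
01100
00000
01110
gen 7: 00100
00000
00000
00000
00000
00010
00100
gen 8: 00000
00000
00000
00000
00000
00000
00110

1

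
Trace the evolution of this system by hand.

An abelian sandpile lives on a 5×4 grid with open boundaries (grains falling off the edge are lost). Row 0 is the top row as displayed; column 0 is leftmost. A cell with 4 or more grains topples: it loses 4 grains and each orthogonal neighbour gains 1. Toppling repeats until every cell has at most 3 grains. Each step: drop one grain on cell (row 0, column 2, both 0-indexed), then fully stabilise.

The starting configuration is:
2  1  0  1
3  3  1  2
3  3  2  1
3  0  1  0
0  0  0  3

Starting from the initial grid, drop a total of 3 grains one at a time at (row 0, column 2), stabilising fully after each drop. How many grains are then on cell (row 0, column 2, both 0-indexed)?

3

k=0  2  1  0  1
3  3  1  2
3  3  2  1
3  0  1  0
0  0  0  3
k=1  2  1  1  1
3  3  1  2
3  3  2  1
3  0  1  0
0  0  0  3
k=2  2  1  2  1
3  3  1  2
3  3  2  1
3  0  1  0
0  0  0  3
k=3  2  1  3  1
3  3  1  2
3  3  2  1
3  0  1  0
0  0  0  3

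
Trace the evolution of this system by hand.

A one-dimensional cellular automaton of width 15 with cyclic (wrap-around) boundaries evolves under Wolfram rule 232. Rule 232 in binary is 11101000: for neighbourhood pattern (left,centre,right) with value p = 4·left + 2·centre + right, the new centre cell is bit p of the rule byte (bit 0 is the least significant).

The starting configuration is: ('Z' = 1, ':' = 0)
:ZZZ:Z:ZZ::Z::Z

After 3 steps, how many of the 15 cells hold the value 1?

t=0: :ZZZ:Z:ZZ::Z::Z
t=1: ZZZZZ:ZZZ::::::
t=2: ZZZZZZZZZ::::::
t=3: ZZZZZZZZZ::::::

9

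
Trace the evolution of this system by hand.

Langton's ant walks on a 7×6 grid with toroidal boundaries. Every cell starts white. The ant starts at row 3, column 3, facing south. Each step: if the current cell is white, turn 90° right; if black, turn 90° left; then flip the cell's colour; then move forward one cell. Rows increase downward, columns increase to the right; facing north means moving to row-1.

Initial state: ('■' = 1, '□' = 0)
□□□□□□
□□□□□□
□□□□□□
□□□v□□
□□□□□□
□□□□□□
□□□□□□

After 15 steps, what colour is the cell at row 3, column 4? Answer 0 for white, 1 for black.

t=0: □□□□□□
□□□□□□
□□□□□□
□□□v□□
□□□□□□
□□□□□□
□□□□□□
t=1: □□□□□□
□□□□□□
□□□□□□
□□<■□□
□□□□□□
□□□□□□
□□□□□□
t=2: □□□□□□
□□□□□□
□□^□□□
□□■■□□
□□□□□□
□□□□□□
□□□□□□
t=3: □□□□□□
□□□□□□
□□■>□□
□□■■□□
□□□□□□
□□□□□□
□□□□□□
t=4: □□□□□□
□□□□□□
□□■■□□
□□■v□□
□□□□□□
□□□□□□
□□□□□□
t=5: □□□□□□
□□□□□□
□□■■□□
□□■□>□
□□□□□□
□□□□□□
□□□□□□
t=6: □□□□□□
□□□□□□
□□■■□□
□□■□■□
□□□□v□
□□□□□□
□□□□□□
t=7: □□□□□□
□□□□□□
□□■■□□
□□■□■□
□□□<■□
□□□□□□
□□□□□□
t=8: □□□□□□
□□□□□□
□□■■□□
□□■^■□
□□□■■□
□□□□□□
□□□□□□
t=9: □□□□□□
□□□□□□
□□■■□□
□□■■>□
□□□■■□
□□□□□□
□□□□□□
t=10: □□□□□□
□□□□□□
□□■■^□
□□■■□□
□□□■■□
□□□□□□
□□□□□□
t=11: □□□□□□
□□□□□□
□□■■■>
□□■■□□
□□□■■□
□□□□□□
□□□□□□
t=12: □□□□□□
□□□□□□
□□■■■■
□□■■□v
□□□■■□
□□□□□□
□□□□□□
t=13: □□□□□□
□□□□□□
□□■■■■
□□■■<■
□□□■■□
□□□□□□
□□□□□□
t=14: □□□□□□
□□□□□□
□□■■^■
□□■■■■
□□□■■□
□□□□□□
□□□□□□
t=15: □□□□□□
□□□□□□
□□■<□■
□□■■■■
□□□■■□
□□□□□□
□□□□□□

1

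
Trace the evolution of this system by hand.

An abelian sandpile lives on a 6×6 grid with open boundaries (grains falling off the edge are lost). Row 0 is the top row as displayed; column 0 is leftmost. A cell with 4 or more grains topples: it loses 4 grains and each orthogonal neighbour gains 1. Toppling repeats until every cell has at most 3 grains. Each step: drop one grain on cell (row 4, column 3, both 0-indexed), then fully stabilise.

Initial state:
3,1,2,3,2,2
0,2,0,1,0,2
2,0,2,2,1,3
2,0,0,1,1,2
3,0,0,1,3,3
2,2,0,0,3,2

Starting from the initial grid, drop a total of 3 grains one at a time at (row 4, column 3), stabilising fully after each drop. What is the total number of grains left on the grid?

k=0  3,1,2,3,2,2
0,2,0,1,0,2
2,0,2,2,1,3
2,0,0,1,1,2
3,0,0,1,3,3
2,2,0,0,3,2
k=1  3,1,2,3,2,2
0,2,0,1,0,2
2,0,2,2,1,3
2,0,0,1,1,2
3,0,0,2,3,3
2,2,0,0,3,2
k=2  3,1,2,3,2,2
0,2,0,1,0,2
2,0,2,2,1,3
2,0,0,1,1,2
3,0,0,3,3,3
2,2,0,0,3,2
k=3  3,1,2,3,2,2
0,2,0,1,0,2
2,0,2,2,1,3
2,0,0,2,2,3
3,0,1,1,2,1
2,2,0,2,1,0

52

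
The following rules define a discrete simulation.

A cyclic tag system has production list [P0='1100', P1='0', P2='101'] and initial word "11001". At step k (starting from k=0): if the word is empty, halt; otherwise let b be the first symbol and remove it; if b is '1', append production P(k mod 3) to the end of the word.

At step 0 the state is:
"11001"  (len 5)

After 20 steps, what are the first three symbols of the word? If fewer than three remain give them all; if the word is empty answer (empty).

101

gen 0: "11001"  (len 5)
gen 1: "10011100"  (len 8)
gen 2: "00111000"  (len 8)
gen 3: "0111000"  (len 7)
gen 4: "111000"  (len 6)
gen 5: "110000"  (len 6)
gen 6: "10000101"  (len 8)
gen 7: "00001011100"  (len 11)
gen 8: "0001011100"  (len 10)
gen 9: "001011100"  (len 9)
gen 10: "01011100"  (len 8)
gen 11: "1011100"  (len 7)
gen 12: "011100101"  (len 9)
gen 13: "11100101"  (len 8)
gen 14: "11001010"  (len 8)
gen 15: "1001010101"  (len 10)
gen 16: "0010101011100"  (len 13)
gen 17: "010101011100"  (len 12)
gen 18: "10101011100"  (len 11)
gen 19: "01010111001100"  (len 14)
gen 20: "1010111001100"  (len 13)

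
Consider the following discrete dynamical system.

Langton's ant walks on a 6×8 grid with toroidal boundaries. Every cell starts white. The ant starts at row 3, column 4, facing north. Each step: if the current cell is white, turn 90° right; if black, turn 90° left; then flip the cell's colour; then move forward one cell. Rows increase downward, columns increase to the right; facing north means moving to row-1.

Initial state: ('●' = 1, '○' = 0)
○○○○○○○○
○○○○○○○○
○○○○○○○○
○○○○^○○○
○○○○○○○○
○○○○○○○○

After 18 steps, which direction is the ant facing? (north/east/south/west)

south

gen 0: ○○○○○○○○
○○○○○○○○
○○○○○○○○
○○○○^○○○
○○○○○○○○
○○○○○○○○
gen 1: ○○○○○○○○
○○○○○○○○
○○○○○○○○
○○○○●>○○
○○○○○○○○
○○○○○○○○
gen 2: ○○○○○○○○
○○○○○○○○
○○○○○○○○
○○○○●●○○
○○○○○v○○
○○○○○○○○
gen 3: ○○○○○○○○
○○○○○○○○
○○○○○○○○
○○○○●●○○
○○○○<●○○
○○○○○○○○
gen 4: ○○○○○○○○
○○○○○○○○
○○○○○○○○
○○○○^●○○
○○○○●●○○
○○○○○○○○
gen 5: ○○○○○○○○
○○○○○○○○
○○○○○○○○
○○○<○●○○
○○○○●●○○
○○○○○○○○
gen 6: ○○○○○○○○
○○○○○○○○
○○○^○○○○
○○○●○●○○
○○○○●●○○
○○○○○○○○
gen 7: ○○○○○○○○
○○○○○○○○
○○○●>○○○
○○○●○●○○
○○○○●●○○
○○○○○○○○
gen 8: ○○○○○○○○
○○○○○○○○
○○○●●○○○
○○○●v●○○
○○○○●●○○
○○○○○○○○
gen 9: ○○○○○○○○
○○○○○○○○
○○○●●○○○
○○○<●●○○
○○○○●●○○
○○○○○○○○
gen 10: ○○○○○○○○
○○○○○○○○
○○○●●○○○
○○○○●●○○
○○○v●●○○
○○○○○○○○
gen 11: ○○○○○○○○
○○○○○○○○
○○○●●○○○
○○○○●●○○
○○<●●●○○
○○○○○○○○
gen 12: ○○○○○○○○
○○○○○○○○
○○○●●○○○
○○^○●●○○
○○●●●●○○
○○○○○○○○
gen 13: ○○○○○○○○
○○○○○○○○
○○○●●○○○
○○●>●●○○
○○●●●●○○
○○○○○○○○
gen 14: ○○○○○○○○
○○○○○○○○
○○○●●○○○
○○●●●●○○
○○●v●●○○
○○○○○○○○
gen 15: ○○○○○○○○
○○○○○○○○
○○○●●○○○
○○●●●●○○
○○●○>●○○
○○○○○○○○
gen 16: ○○○○○○○○
○○○○○○○○
○○○●●○○○
○○●●^●○○
○○●○○●○○
○○○○○○○○
gen 17: ○○○○○○○○
○○○○○○○○
○○○●●○○○
○○●<○●○○
○○●○○●○○
○○○○○○○○
gen 18: ○○○○○○○○
○○○○○○○○
○○○●●○○○
○○●○○●○○
○○●v○●○○
○○○○○○○○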